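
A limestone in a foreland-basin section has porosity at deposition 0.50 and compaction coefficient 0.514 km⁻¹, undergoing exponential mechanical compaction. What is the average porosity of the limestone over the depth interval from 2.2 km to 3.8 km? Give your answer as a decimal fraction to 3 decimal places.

⟨phi⟩ = (1/(d₂−d₁)) ∫ phi₀ e^(−kd) dd = phi₀·(e^(−k·d₁) − e^(−k·d₂)) / (k·(d₂−d₁))
e^(−0.514×2.2) = 0.3228; e^(−0.514×3.8) = 0.1418
⟨phi⟩ = 0.5 × (0.3228 − 0.1418) / (0.514 × 1.6) = 0.5 × 0.2200 = 0.1100

0.110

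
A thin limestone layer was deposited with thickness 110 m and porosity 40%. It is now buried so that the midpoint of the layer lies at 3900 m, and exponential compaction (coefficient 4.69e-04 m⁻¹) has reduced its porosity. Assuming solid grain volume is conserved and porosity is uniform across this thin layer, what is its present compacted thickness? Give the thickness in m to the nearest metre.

71 m

Working in km (1 km = 1000 m; k in km⁻¹ = k in m⁻¹ × 1000):
Porosity at 3.9 km: phi = 0.4·exp(−0.469×3.9) = 0.0642
Solid-volume conservation: h(1−phi) = h₀(1−phi₀) ⇒ h = h₀·(1−phi₀)/(1−phi)
h = 0.11 × (1 − 0.4)/(1 − 0.0642) = 0.11 × 0.6412 = 0.0705 km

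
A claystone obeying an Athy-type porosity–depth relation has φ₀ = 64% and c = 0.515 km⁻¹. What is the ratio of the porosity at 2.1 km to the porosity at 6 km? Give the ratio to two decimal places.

φ(Z₁)/φ(Z₂) = e^(−c·Z₁)/e^(−c·Z₂) = e^{c(Z₂−Z₁)}
= exp(0.515 × 3.9) = exp(2.009) = 7.4521

7.45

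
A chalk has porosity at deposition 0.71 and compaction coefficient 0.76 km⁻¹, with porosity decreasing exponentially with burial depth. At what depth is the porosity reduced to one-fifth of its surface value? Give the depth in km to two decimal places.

n/n₀ = 1/5 ⇒ exp(−β·d) = 1/5 ⇒ d = ln(5) / β
d = 1.6094 / 0.76 = 2.118 km

2.12 km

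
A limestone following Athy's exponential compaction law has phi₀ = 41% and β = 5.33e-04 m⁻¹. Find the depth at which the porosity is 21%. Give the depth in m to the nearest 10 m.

Working in km (1 km = 1000 m; β in km⁻¹ = β in m⁻¹ × 1000):
Invert Athy's law: d = ln(phi₀/phi) / β
d = ln(0.41/0.21) / 0.533 = ln(1.952) / 0.533 = 0.6690 / 0.533 = 1.255 km

1260 m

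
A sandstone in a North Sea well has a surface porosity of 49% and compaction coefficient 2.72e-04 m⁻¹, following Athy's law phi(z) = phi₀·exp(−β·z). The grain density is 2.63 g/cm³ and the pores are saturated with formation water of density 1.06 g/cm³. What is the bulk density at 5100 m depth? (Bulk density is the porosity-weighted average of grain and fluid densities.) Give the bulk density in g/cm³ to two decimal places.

2.44 g/cm³

Working in km (1 km = 1000 m; β in km⁻¹ = β in m⁻¹ × 1000):
Porosity at depth: phi = 0.49·exp(−0.272×5.1) = 0.49×0.2498 = 0.1224
Bulk density: ρ_b = (1−phi)ρ_g + phi·ρ_f = 0.8776×2.63 + 0.1224×1.06
       = 2.308 + 0.130 = 2.438 g/cm³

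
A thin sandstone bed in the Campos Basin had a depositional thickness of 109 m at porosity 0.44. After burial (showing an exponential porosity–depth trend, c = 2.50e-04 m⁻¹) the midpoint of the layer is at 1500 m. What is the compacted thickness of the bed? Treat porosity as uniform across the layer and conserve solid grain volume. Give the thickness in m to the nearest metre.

Working in km (1 km = 1000 m; c in km⁻¹ = c in m⁻¹ × 1000):
Porosity at 1.5 km: n = 0.44·exp(−0.25×1.5) = 0.3024
Solid-volume conservation: h(1−n) = h₀(1−n₀) ⇒ h = h₀·(1−n₀)/(1−n)
h = 0.109 × (1 − 0.44)/(1 − 0.3024) = 0.109 × 0.8028 = 0.0875 km

88 m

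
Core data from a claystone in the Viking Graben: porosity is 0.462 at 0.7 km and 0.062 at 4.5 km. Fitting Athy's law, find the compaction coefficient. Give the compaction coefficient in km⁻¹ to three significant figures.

0.529 km⁻¹

Athy: phi(d) = phi₀ e^(−βd) ⇒ phi₁/phi₂ = e^{β(d₂−d₁)} ⇒ β = ln(phi₁/phi₂)/(d₂−d₁)
β = ln(0.462/0.062) / (4.5 − 0.7) = ln(7.452) / 3.8 = 2.0084 / 3.8 = 0.5285 km⁻¹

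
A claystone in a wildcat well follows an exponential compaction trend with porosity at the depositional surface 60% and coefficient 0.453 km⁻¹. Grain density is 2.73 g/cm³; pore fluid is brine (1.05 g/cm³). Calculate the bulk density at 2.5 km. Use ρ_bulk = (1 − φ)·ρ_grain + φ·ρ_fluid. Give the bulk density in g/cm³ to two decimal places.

2.41 g/cm³

Porosity at depth: phi = 0.6·exp(−0.453×2.5) = 0.6×0.3222 = 0.1933
Bulk density: ρ_b = (1−phi)ρ_g + phi·ρ_f = 0.8067×2.73 + 0.1933×1.05
       = 2.202 + 0.203 = 2.405 g/cm³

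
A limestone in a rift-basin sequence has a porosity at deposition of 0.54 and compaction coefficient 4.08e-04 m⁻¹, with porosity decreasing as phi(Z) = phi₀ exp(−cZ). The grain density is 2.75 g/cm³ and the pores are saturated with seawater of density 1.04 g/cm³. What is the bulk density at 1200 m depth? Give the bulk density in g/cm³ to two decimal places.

2.18 g/cm³

Working in km (1 km = 1000 m; c in km⁻¹ = c in m⁻¹ × 1000):
Porosity at depth: phi = 0.54·exp(−0.408×1.2) = 0.54×0.6129 = 0.3310
Bulk density: ρ_b = (1−phi)ρ_g + phi·ρ_f = 0.6690×2.75 + 0.3310×1.04
       = 1.840 + 0.344 = 2.184 g/cm³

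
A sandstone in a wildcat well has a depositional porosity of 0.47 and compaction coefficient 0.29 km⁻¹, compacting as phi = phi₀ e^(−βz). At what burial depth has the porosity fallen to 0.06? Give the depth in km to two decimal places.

7.10 km

Invert Athy's law: z = ln(phi₀/phi) / β
z = ln(0.47/0.06) / 0.29 = ln(7.833) / 0.29 = 2.0584 / 0.29 = 7.098 km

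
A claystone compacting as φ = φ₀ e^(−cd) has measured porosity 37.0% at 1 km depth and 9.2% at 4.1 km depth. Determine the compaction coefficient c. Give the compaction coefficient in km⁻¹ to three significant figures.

Athy: φ(d) = φ₀ e^(−cd) ⇒ φ₁/φ₂ = e^{c(d₂−d₁)} ⇒ c = ln(φ₁/φ₂)/(d₂−d₁)
c = ln(0.37/0.092) / (4.1 − 1) = ln(4.022) / 3.1 = 1.3917 / 3.1 = 0.4489 km⁻¹

0.449 km⁻¹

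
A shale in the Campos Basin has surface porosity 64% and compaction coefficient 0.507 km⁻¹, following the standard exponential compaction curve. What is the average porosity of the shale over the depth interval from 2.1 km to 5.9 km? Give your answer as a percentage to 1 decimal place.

⟨n⟩ = (1/(z₂−z₁)) ∫ n₀ e^(−cz) dz = n₀·(e^(−c·z₁) − e^(−c·z₂)) / (c·(z₂−z₁))
e^(−0.507×2.1) = 0.3448; e^(−0.507×5.9) = 0.0502
⟨n⟩ = 0.64 × (0.3448 − 0.0502) / (0.507 × 3.8) = 0.64 × 0.1529 = 0.0979

9.8%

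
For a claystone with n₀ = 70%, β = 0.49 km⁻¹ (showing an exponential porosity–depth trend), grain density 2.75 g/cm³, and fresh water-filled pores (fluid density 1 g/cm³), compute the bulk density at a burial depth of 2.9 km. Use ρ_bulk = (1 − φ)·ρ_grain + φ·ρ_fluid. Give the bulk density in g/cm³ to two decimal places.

2.45 g/cm³

Porosity at depth: n = 0.7·exp(−0.49×2.9) = 0.7×0.2415 = 0.1690
Bulk density: ρ_b = (1−n)ρ_g + n·ρ_f = 0.8310×2.75 + 0.1690×1
       = 2.285 + 0.169 = 2.454 g/cm³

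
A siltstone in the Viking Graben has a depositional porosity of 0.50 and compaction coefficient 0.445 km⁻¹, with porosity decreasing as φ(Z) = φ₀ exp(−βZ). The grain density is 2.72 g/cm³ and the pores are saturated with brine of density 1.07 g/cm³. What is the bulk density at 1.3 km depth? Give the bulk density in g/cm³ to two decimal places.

2.26 g/cm³

Porosity at depth: φ = 0.5·exp(−0.445×1.3) = 0.5×0.5607 = 0.2804
Bulk density: ρ_b = (1−φ)ρ_g + φ·ρ_f = 0.7196×2.72 + 0.2804×1.07
       = 1.957 + 0.300 = 2.257 g/cm³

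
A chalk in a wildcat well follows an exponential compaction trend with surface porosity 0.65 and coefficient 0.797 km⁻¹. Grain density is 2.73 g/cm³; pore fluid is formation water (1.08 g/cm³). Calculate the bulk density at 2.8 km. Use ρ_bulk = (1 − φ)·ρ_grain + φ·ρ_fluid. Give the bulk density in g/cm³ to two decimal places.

Porosity at depth: n = 0.65·exp(−0.797×2.8) = 0.65×0.1074 = 0.0698
Bulk density: ρ_b = (1−n)ρ_g + n·ρ_f = 0.9302×2.73 + 0.0698×1.08
       = 2.539 + 0.075 = 2.615 g/cm³

2.61 g/cm³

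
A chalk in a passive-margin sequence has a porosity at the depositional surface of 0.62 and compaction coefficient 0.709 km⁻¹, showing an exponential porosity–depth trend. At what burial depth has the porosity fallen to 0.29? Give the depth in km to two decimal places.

1.07 km

Invert Athy's law: d = ln(n₀/n) / c
d = ln(0.62/0.29) / 0.709 = ln(2.138) / 0.709 = 0.7598 / 0.709 = 1.072 km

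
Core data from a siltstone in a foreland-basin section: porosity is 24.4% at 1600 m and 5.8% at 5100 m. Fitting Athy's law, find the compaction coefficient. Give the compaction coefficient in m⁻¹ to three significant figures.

Working in km (1 km = 1000 m; k in km⁻¹ = k in m⁻¹ × 1000):
Athy: φ(Z) = φ₀ e^(−kZ) ⇒ φ₁/φ₂ = e^{k(Z₂−Z₁)} ⇒ k = ln(φ₁/φ₂)/(Z₂−Z₁)
k = ln(0.244/0.058) / (5.1 − 1.6) = ln(4.207) / 3.5 = 1.4367 / 3.5 = 0.4105 km⁻¹

0.000410 m⁻¹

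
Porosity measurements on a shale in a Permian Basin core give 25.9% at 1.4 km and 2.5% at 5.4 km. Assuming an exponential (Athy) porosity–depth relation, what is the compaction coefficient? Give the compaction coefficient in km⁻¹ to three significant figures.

0.584 km⁻¹

Athy: φ(Z) = φ₀ e^(−βZ) ⇒ φ₁/φ₂ = e^{β(Z₂−Z₁)} ⇒ β = ln(φ₁/φ₂)/(Z₂−Z₁)
β = ln(0.259/0.025) / (5.4 − 1.4) = ln(10.36) / 4 = 2.3380 / 4 = 0.5845 km⁻¹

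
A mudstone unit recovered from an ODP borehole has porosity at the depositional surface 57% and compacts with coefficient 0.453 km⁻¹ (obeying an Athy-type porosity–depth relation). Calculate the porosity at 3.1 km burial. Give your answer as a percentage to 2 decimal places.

14.00%

phi = phi₀·exp(−c·z) = 0.57 × exp(−0.453 × 3.1) = 0.57 × exp(−1.404)
  = 0.57 × 0.2455 = 0.1400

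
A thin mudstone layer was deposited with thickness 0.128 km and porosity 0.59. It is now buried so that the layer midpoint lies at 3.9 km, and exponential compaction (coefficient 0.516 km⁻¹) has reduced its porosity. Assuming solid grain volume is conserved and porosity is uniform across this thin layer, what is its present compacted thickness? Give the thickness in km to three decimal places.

0.057 km

Porosity at 3.9 km: phi = 0.59·exp(−0.516×3.9) = 0.0789
Solid-volume conservation: h(1−phi) = h₀(1−phi₀) ⇒ h = h₀·(1−phi₀)/(1−phi)
h = 0.128 × (1 − 0.59)/(1 − 0.0789) = 0.128 × 0.4451 = 0.0570 km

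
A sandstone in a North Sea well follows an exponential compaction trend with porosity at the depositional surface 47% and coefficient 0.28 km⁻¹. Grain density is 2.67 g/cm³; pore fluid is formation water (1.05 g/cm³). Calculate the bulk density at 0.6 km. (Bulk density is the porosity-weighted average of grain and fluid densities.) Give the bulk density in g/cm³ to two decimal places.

2.03 g/cm³

Porosity at depth: phi = 0.47·exp(−0.28×0.6) = 0.47×0.8454 = 0.3973
Bulk density: ρ_b = (1−phi)ρ_g + phi·ρ_f = 0.6027×2.67 + 0.3973×1.05
       = 1.609 + 0.417 = 2.026 g/cm³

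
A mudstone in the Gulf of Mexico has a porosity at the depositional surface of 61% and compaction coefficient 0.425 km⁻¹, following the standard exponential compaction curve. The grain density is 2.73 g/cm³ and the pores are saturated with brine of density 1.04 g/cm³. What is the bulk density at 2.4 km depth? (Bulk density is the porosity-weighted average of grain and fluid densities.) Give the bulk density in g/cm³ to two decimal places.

2.36 g/cm³

Porosity at depth: φ = 0.61·exp(−0.425×2.4) = 0.61×0.3606 = 0.2200
Bulk density: ρ_b = (1−φ)ρ_g + φ·ρ_f = 0.7800×2.73 + 0.2200×1.04
       = 2.130 + 0.229 = 2.358 g/cm³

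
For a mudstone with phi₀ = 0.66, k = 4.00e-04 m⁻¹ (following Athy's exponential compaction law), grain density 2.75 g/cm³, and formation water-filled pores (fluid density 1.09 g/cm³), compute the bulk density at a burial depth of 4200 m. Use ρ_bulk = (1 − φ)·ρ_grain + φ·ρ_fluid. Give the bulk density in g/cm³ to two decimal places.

2.55 g/cm³

Working in km (1 km = 1000 m; k in km⁻¹ = k in m⁻¹ × 1000):
Porosity at depth: phi = 0.66·exp(−0.4×4.2) = 0.66×0.1864 = 0.1230
Bulk density: ρ_b = (1−phi)ρ_g + phi·ρ_f = 0.8770×2.75 + 0.1230×1.09
       = 2.412 + 0.134 = 2.546 g/cm³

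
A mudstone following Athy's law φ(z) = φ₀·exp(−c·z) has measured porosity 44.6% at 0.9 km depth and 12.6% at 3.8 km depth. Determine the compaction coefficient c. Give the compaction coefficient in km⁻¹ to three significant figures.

0.436 km⁻¹

Athy: φ(z) = φ₀ e^(−cz) ⇒ φ₁/φ₂ = e^{c(z₂−z₁)} ⇒ c = ln(φ₁/φ₂)/(z₂−z₁)
c = ln(0.446/0.126) / (3.8 − 0.9) = ln(3.54) / 2.9 = 1.2640 / 2.9 = 0.4359 km⁻¹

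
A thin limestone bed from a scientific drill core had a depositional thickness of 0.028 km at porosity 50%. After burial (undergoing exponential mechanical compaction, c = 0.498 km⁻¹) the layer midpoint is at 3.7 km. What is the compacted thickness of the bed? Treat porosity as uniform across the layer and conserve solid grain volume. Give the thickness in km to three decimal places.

0.015 km

Porosity at 3.7 km: φ = 0.5·exp(−0.498×3.7) = 0.0792
Solid-volume conservation: h(1−φ) = h₀(1−φ₀) ⇒ h = h₀·(1−φ₀)/(1−φ)
h = 0.028 × (1 − 0.5)/(1 − 0.0792) = 0.028 × 0.5430 = 0.0152 km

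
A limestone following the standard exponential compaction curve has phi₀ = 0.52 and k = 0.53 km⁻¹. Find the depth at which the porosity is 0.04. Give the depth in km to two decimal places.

Invert Athy's law: z = ln(phi₀/phi) / k
z = ln(0.52/0.04) / 0.53 = ln(13) / 0.53 = 2.5649 / 0.53 = 4.840 km

4.84 km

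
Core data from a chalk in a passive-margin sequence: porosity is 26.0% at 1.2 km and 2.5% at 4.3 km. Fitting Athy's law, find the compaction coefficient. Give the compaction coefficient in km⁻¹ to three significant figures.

Athy: phi(Z) = phi₀ e^(−kZ) ⇒ phi₁/phi₂ = e^{k(Z₂−Z₁)} ⇒ k = ln(phi₁/phi₂)/(Z₂−Z₁)
k = ln(0.26/0.025) / (4.3 − 1.2) = ln(10.4) / 3.1 = 2.3418 / 3.1 = 0.7554 km⁻¹

0.755 km⁻¹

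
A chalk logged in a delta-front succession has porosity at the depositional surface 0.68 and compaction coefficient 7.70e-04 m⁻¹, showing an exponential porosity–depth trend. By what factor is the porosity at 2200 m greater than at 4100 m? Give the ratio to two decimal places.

4.32

Working in km (1 km = 1000 m; β in km⁻¹ = β in m⁻¹ × 1000):
n(Z₁)/n(Z₂) = e^(−β·Z₁)/e^(−β·Z₂) = e^{β(Z₂−Z₁)}
= exp(0.77 × 1.9) = exp(1.463) = 4.3189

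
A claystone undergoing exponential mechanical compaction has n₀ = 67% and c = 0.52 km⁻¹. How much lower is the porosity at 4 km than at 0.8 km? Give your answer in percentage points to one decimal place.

n(0.8) = 0.67·e^(−0.52×0.8) = 0.4420
n(4) = 0.67·e^(−0.52×4) = 0.0837
Δn = 0.4420 − 0.0837 = 0.3583

35.8 percentage points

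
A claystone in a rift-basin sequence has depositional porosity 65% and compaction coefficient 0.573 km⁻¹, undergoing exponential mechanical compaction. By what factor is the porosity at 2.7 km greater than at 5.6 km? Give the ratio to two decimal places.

phi(z₁)/phi(z₂) = e^(−k·z₁)/e^(−k·z₂) = e^{k(z₂−z₁)}
= exp(0.573 × 2.9) = exp(1.662) = 5.2683

5.27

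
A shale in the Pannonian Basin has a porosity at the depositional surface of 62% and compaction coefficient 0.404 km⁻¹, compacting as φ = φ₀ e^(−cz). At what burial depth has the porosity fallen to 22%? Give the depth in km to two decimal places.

Invert Athy's law: z = ln(φ₀/φ) / c
z = ln(0.62/0.22) / 0.404 = ln(2.818) / 0.404 = 1.0361 / 0.404 = 2.565 km

2.56 km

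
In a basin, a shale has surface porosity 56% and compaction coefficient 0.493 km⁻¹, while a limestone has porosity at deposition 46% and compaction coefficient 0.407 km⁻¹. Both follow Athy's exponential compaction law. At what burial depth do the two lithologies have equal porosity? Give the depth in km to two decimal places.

Set φ₀ₐ e^(−kₐz) = φ₀ᵦ e^(−kᵦz) ⇒ ln(φ₀ₐ/φ₀ᵦ) = (kₐ − kᵦ)·z
z = ln(0.56/0.46) / (0.493 − 0.407) = 0.1967 / 0.086 = 2.287 km

2.29 km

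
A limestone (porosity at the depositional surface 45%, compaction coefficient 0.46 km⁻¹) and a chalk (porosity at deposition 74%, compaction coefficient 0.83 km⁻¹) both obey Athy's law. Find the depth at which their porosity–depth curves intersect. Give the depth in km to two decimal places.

1.34 km

Set φ₀ₐ e^(−kₐz) = φ₀ᵦ e^(−kᵦz) ⇒ ln(φ₀ₐ/φ₀ᵦ) = (kₐ − kᵦ)·z
z = ln(0.45/0.74) / (0.46 − 0.83) = -0.4974 / -0.37 = 1.344 km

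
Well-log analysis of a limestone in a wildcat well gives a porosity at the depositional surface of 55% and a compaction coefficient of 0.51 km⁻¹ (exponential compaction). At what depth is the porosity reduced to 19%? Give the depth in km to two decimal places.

2.08 km

Invert Athy's law: d = ln(n₀/n) / β
d = ln(0.55/0.19) / 0.51 = ln(2.895) / 0.51 = 1.0629 / 0.51 = 2.084 km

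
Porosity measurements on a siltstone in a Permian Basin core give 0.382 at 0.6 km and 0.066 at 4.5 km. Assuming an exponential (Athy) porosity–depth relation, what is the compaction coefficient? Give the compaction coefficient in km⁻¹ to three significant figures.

Athy: φ(z) = φ₀ e^(−kz) ⇒ φ₁/φ₂ = e^{k(z₂−z₁)} ⇒ k = ln(φ₁/φ₂)/(z₂−z₁)
k = ln(0.382/0.066) / (4.5 − 0.6) = ln(5.788) / 3.9 = 1.7558 / 3.9 = 0.4502 km⁻¹

0.450 km⁻¹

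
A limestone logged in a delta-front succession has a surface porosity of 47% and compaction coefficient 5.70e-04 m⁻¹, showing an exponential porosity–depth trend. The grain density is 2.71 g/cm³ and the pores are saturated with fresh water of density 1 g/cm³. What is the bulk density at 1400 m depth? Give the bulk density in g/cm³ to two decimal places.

2.35 g/cm³

Working in km (1 km = 1000 m; c in km⁻¹ = c in m⁻¹ × 1000):
Porosity at depth: φ = 0.47·exp(−0.57×1.4) = 0.47×0.4502 = 0.2116
Bulk density: ρ_b = (1−φ)ρ_g + φ·ρ_f = 0.7884×2.71 + 0.2116×1
       = 2.137 + 0.212 = 2.348 g/cm³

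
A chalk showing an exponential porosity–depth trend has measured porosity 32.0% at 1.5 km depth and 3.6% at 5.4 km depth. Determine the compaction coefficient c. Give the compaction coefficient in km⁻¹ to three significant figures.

Athy: phi(d) = phi₀ e^(−cd) ⇒ phi₁/phi₂ = e^{c(d₂−d₁)} ⇒ c = ln(phi₁/phi₂)/(d₂−d₁)
c = ln(0.32/0.036) / (5.4 − 1.5) = ln(8.889) / 3.9 = 2.1848 / 3.9 = 0.5602 km⁻¹

0.560 km⁻¹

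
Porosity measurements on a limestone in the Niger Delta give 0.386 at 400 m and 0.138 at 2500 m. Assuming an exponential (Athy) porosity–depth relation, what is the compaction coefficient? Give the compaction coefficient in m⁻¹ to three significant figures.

Working in km (1 km = 1000 m; c in km⁻¹ = c in m⁻¹ × 1000):
Athy: n(z) = n₀ e^(−cz) ⇒ n₁/n₂ = e^{c(z₂−z₁)} ⇒ c = ln(n₁/n₂)/(z₂−z₁)
c = ln(0.386/0.138) / (2.5 − 0.4) = ln(2.797) / 2.1 = 1.0286 / 2.1 = 0.4898 km⁻¹

0.000490 m⁻¹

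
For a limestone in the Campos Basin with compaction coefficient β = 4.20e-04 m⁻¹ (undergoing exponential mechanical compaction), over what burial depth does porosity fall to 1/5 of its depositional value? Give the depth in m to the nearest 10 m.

Working in km (1 km = 1000 m; β in km⁻¹ = β in m⁻¹ × 1000):
phi/phi₀ = 1/5 ⇒ exp(−β·z) = 1/5 ⇒ z = ln(5) / β
z = 1.6094 / 0.42 = 3.832 km

3830 m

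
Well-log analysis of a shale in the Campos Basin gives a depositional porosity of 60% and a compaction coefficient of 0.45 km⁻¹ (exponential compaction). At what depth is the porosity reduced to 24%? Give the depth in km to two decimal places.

2.04 km

Invert Athy's law: Z = ln(φ₀/φ) / k
Z = ln(0.6/0.24) / 0.45 = ln(2.5) / 0.45 = 0.9163 / 0.45 = 2.036 km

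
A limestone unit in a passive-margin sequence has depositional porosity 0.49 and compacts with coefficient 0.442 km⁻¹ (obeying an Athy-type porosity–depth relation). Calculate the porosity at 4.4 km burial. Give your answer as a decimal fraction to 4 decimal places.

φ = φ₀·exp(−β·z) = 0.49 × exp(−0.442 × 4.4) = 0.49 × exp(−1.945)
  = 0.49 × 0.1430 = 0.0701

0.0701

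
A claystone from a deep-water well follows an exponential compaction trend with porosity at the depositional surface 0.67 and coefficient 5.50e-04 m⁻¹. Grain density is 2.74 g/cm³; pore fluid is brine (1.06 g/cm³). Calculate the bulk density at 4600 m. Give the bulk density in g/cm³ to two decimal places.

2.65 g/cm³

Working in km (1 km = 1000 m; k in km⁻¹ = k in m⁻¹ × 1000):
Porosity at depth: n = 0.67·exp(−0.55×4.6) = 0.67×0.0797 = 0.0534
Bulk density: ρ_b = (1−n)ρ_g + n·ρ_f = 0.9466×2.74 + 0.0534×1.06
       = 2.594 + 0.057 = 2.650 g/cm³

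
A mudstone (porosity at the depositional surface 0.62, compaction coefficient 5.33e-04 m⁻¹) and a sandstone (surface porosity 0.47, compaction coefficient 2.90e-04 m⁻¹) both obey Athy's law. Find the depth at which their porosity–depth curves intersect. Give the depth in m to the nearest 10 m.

1140 m

Working in km (1 km = 1000 m; β in km⁻¹ = β in m⁻¹ × 1000):
Set phi₀ₐ e^(−βₐd) = phi₀ᵦ e^(−βᵦd) ⇒ ln(phi₀ₐ/phi₀ᵦ) = (βₐ − βᵦ)·d
d = ln(0.62/0.47) / (0.533 − 0.29) = 0.2770 / 0.243 = 1.140 km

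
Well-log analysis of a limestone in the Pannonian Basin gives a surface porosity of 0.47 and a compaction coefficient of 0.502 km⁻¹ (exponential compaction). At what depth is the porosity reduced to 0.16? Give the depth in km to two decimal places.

Invert Athy's law: d = ln(φ₀/φ) / β
d = ln(0.47/0.16) / 0.502 = ln(2.937) / 0.502 = 1.0776 / 0.502 = 2.147 km

2.15 km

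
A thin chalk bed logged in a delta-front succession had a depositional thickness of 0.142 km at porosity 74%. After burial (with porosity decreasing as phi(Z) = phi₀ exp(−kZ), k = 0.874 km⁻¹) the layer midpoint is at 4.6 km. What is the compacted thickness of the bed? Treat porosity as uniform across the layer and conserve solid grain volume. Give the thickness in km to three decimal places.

Porosity at 4.6 km: phi = 0.74·exp(−0.874×4.6) = 0.0133
Solid-volume conservation: h(1−phi) = h₀(1−phi₀) ⇒ h = h₀·(1−phi₀)/(1−phi)
h = 0.142 × (1 − 0.74)/(1 − 0.0133) = 0.142 × 0.2635 = 0.0374 km

0.037 km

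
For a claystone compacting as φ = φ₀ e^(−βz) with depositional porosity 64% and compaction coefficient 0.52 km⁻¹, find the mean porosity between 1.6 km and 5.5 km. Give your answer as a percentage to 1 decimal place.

11.9%

⟨φ⟩ = (1/(z₂−z₁)) ∫ φ₀ e^(−βz) dz = φ₀·(e^(−β·z₁) − e^(−β·z₂)) / (β·(z₂−z₁))
e^(−0.52×1.6) = 0.4352; e^(−0.52×5.5) = 0.0573
⟨φ⟩ = 0.64 × (0.4352 − 0.0573) / (0.52 × 3.9) = 0.64 × 0.1863 = 0.1193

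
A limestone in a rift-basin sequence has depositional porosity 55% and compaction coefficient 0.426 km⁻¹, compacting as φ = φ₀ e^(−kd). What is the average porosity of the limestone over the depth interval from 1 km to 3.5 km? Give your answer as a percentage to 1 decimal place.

22.1%

⟨φ⟩ = (1/(d₂−d₁)) ∫ φ₀ e^(−kd) dd = φ₀·(e^(−k·d₁) − e^(−k·d₂)) / (k·(d₂−d₁))
e^(−0.426×1) = 0.6531; e^(−0.426×3.5) = 0.2251
⟨φ⟩ = 0.55 × (0.6531 − 0.2251) / (0.426 × 2.5) = 0.55 × 0.4018 = 0.2210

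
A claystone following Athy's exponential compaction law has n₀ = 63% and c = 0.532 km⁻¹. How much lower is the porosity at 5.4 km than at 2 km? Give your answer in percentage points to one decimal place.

n(2) = 0.63·e^(−0.532×2) = 0.2174
n(5.4) = 0.63·e^(−0.532×5.4) = 0.0356
Δn = 0.2174 − 0.0356 = 0.1818

18.2 percentage points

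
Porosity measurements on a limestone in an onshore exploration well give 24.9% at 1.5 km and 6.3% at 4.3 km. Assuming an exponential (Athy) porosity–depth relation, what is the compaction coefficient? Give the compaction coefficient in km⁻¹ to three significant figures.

Athy: n(d) = n₀ e^(−βd) ⇒ n₁/n₂ = e^{β(d₂−d₁)} ⇒ β = ln(n₁/n₂)/(d₂−d₁)
β = ln(0.249/0.063) / (4.3 − 1.5) = ln(3.952) / 2.8 = 1.3743 / 2.8 = 0.4908 km⁻¹

0.491 km⁻¹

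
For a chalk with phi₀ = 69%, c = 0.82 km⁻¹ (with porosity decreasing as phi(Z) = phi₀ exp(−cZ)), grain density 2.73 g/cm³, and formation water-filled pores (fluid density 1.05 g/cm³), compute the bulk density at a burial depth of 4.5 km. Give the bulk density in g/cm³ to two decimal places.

Porosity at depth: phi = 0.69·exp(−0.82×4.5) = 0.69×0.0250 = 0.0172
Bulk density: ρ_b = (1−phi)ρ_g + phi·ρ_f = 0.9828×2.73 + 0.0172×1.05
       = 2.683 + 0.018 = 2.701 g/cm³

2.70 g/cm³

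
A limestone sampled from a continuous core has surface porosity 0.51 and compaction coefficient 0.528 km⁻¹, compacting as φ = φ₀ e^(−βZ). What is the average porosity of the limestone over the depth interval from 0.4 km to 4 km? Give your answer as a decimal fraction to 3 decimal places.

⟨φ⟩ = (1/(Z₂−Z₁)) ∫ φ₀ e^(−βZ) dZ = φ₀·(e^(−β·Z₁) − e^(−β·Z₂)) / (β·(Z₂−Z₁))
e^(−0.528×0.4) = 0.8096; e^(−0.528×4) = 0.1210
⟨φ⟩ = 0.51 × (0.8096 − 0.1210) / (0.528 × 3.6) = 0.51 × 0.3623 = 0.1848

0.185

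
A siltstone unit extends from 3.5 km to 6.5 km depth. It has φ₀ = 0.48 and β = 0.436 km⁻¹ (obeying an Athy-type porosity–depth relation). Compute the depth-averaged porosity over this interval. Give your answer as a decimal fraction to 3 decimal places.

0.058

⟨φ⟩ = (1/(d₂−d₁)) ∫ φ₀ e^(−βd) dd = φ₀·(e^(−β·d₁) − e^(−β·d₂)) / (β·(d₂−d₁))
e^(−0.436×3.5) = 0.2174; e^(−0.436×6.5) = 0.0588
⟨φ⟩ = 0.48 × (0.2174 − 0.0588) / (0.436 × 3) = 0.48 × 0.1213 = 0.0582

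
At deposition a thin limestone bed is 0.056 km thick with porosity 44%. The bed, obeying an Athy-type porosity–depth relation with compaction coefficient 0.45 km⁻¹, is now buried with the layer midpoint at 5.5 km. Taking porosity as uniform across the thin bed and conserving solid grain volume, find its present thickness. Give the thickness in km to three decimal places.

Porosity at 5.5 km: φ = 0.44·exp(−0.45×5.5) = 0.0370
Solid-volume conservation: h(1−φ) = h₀(1−φ₀) ⇒ h = h₀·(1−φ₀)/(1−φ)
h = 0.056 × (1 − 0.44)/(1 − 0.0370) = 0.056 × 0.5815 = 0.0326 km

0.033 km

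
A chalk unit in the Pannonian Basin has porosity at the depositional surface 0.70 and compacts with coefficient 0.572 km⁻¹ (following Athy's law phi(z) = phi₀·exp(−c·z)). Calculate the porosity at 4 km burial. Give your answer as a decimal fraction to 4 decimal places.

phi = phi₀·exp(−c·z) = 0.7 × exp(−0.572 × 4) = 0.7 × exp(−2.288)
  = 0.7 × 0.1015 = 0.0710

0.0710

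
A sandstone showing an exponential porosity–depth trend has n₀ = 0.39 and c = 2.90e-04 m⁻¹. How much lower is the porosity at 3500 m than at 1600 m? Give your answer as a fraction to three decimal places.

Working in km (1 km = 1000 m; c in km⁻¹ = c in m⁻¹ × 1000):
n(1.6) = 0.39·e^(−0.29×1.6) = 0.2452
n(3.5) = 0.39·e^(−0.29×3.5) = 0.1413
Δn = 0.2452 − 0.1413 = 0.1039

0.104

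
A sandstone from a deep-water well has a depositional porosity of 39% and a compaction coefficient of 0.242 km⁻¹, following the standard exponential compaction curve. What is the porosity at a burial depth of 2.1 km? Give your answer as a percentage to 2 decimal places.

23.46%

phi = phi₀·exp(−k·Z) = 0.39 × exp(−0.242 × 2.1) = 0.39 × exp(−0.5082)
  = 0.39 × 0.6016 = 0.2346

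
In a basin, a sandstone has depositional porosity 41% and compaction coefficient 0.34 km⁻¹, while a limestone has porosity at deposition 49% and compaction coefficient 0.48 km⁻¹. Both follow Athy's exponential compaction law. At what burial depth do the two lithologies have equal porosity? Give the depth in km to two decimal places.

Set n₀ₐ e^(−βₐZ) = n₀ᵦ e^(−βᵦZ) ⇒ ln(n₀ₐ/n₀ᵦ) = (βₐ − βᵦ)·Z
Z = ln(0.41/0.49) / (0.34 − 0.48) = -0.1782 / -0.14 = 1.273 km

1.27 km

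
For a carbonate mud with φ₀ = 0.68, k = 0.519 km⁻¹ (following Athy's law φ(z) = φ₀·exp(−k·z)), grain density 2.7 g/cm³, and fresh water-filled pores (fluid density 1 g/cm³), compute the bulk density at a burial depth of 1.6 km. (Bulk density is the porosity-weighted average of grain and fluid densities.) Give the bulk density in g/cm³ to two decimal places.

Porosity at depth: φ = 0.68·exp(−0.519×1.6) = 0.68×0.4359 = 0.2964
Bulk density: ρ_b = (1−φ)ρ_g + φ·ρ_f = 0.7036×2.7 + 0.2964×1
       = 1.900 + 0.296 = 2.196 g/cm³

2.20 g/cm³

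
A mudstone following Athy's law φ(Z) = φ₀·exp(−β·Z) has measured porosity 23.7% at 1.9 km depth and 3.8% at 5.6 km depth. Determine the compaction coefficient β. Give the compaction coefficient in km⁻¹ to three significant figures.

0.495 km⁻¹

Athy: φ(Z) = φ₀ e^(−βZ) ⇒ φ₁/φ₂ = e^{β(Z₂−Z₁)} ⇒ β = ln(φ₁/φ₂)/(Z₂−Z₁)
β = ln(0.237/0.038) / (5.6 − 1.9) = ln(6.237) / 3.7 = 1.8305 / 3.7 = 0.4947 km⁻¹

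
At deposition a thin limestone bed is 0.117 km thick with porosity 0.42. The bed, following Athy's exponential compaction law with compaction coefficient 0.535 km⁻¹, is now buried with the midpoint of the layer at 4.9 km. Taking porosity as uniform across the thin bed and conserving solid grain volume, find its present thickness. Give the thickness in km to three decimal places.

0.070 km

Porosity at 4.9 km: φ = 0.42·exp(−0.535×4.9) = 0.0305
Solid-volume conservation: h(1−φ) = h₀(1−φ₀) ⇒ h = h₀·(1−φ₀)/(1−φ)
h = 0.117 × (1 − 0.42)/(1 − 0.0305) = 0.117 × 0.5983 = 0.0700 km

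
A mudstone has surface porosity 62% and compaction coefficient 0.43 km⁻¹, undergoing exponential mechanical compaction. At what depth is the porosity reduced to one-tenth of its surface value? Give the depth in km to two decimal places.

φ/φ₀ = 1/10 ⇒ exp(−c·Z) = 1/10 ⇒ Z = ln(10) / c
Z = 2.3026 / 0.43 = 5.355 km

5.35 km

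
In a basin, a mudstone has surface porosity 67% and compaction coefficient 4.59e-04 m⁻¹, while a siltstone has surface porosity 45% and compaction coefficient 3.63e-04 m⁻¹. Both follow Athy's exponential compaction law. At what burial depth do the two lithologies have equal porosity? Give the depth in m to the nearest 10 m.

4150 m

Working in km (1 km = 1000 m; β in km⁻¹ = β in m⁻¹ × 1000):
Set φ₀ₐ e^(−βₐz) = φ₀ᵦ e^(−βᵦz) ⇒ ln(φ₀ₐ/φ₀ᵦ) = (βₐ − βᵦ)·z
z = ln(0.67/0.45) / (0.459 − 0.363) = 0.3980 / 0.096 = 4.146 km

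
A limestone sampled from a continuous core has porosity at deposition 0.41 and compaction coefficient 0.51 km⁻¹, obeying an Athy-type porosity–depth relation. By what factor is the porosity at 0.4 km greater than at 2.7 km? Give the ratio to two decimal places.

phi(z₁)/phi(z₂) = e^(−k·z₁)/e^(−k·z₂) = e^{k(z₂−z₁)}
= exp(0.51 × 2.3) = exp(1.173) = 3.2317

3.23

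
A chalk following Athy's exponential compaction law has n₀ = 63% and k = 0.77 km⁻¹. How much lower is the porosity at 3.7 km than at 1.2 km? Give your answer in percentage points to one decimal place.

21.4 percentage points

n(1.2) = 0.63·e^(−0.77×1.2) = 0.2501
n(3.7) = 0.63·e^(−0.77×3.7) = 0.0365
Δn = 0.2501 − 0.0365 = 0.2136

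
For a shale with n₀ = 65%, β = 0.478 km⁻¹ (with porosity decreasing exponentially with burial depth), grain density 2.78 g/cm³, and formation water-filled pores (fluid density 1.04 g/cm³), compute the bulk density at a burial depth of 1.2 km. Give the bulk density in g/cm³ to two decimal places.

2.14 g/cm³

Porosity at depth: n = 0.65·exp(−0.478×1.2) = 0.65×0.5635 = 0.3663
Bulk density: ρ_b = (1−n)ρ_g + n·ρ_f = 0.6337×2.78 + 0.3663×1.04
       = 1.762 + 0.381 = 2.143 g/cm³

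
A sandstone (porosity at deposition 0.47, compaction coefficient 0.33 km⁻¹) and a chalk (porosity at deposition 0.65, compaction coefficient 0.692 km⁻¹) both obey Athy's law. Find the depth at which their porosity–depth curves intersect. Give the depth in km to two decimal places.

Set phi₀ₐ e^(−kₐd) = phi₀ᵦ e^(−kᵦd) ⇒ ln(phi₀ₐ/phi₀ᵦ) = (kₐ − kᵦ)·d
d = ln(0.47/0.65) / (0.33 − 0.692) = -0.3242 / -0.362 = 0.896 km

0.90 km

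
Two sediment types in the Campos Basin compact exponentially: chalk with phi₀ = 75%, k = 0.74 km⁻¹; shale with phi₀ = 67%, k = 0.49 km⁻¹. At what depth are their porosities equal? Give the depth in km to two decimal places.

Set phi₀ₐ e^(−kₐd) = phi₀ᵦ e^(−kᵦd) ⇒ ln(phi₀ₐ/phi₀ᵦ) = (kₐ − kᵦ)·d
d = ln(0.75/0.67) / (0.74 − 0.49) = 0.1128 / 0.25 = 0.451 km

0.45 km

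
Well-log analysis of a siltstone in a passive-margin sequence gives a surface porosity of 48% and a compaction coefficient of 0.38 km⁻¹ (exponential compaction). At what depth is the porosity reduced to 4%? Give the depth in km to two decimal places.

Invert Athy's law: z = ln(n₀/n) / β
z = ln(0.48/0.04) / 0.38 = ln(12) / 0.38 = 2.4849 / 0.38 = 6.539 km

6.54 km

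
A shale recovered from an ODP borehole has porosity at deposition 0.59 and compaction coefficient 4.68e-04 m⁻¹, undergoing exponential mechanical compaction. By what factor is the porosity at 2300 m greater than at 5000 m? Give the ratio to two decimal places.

Working in km (1 km = 1000 m; k in km⁻¹ = k in m⁻¹ × 1000):
phi(z₁)/phi(z₂) = e^(−k·z₁)/e^(−k·z₂) = e^{k(z₂−z₁)}
= exp(0.468 × 2.7) = exp(1.264) = 3.5381

3.54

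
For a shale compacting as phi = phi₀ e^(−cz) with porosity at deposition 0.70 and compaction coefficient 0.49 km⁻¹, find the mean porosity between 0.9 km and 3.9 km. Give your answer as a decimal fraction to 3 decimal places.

0.236

⟨phi⟩ = (1/(z₂−z₁)) ∫ phi₀ e^(−cz) dz = phi₀·(e^(−c·z₁) − e^(−c·z₂)) / (c·(z₂−z₁))
e^(−0.49×0.9) = 0.6434; e^(−0.49×3.9) = 0.1479
⟨phi⟩ = 0.7 × (0.6434 − 0.1479) / (0.49 × 3) = 0.7 × 0.3370 = 0.2359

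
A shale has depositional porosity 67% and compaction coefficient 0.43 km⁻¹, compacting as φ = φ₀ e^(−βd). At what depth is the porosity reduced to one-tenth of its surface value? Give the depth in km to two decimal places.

5.35 km

φ/φ₀ = 1/10 ⇒ exp(−β·d) = 1/10 ⇒ d = ln(10) / β
d = 2.3026 / 0.43 = 5.355 km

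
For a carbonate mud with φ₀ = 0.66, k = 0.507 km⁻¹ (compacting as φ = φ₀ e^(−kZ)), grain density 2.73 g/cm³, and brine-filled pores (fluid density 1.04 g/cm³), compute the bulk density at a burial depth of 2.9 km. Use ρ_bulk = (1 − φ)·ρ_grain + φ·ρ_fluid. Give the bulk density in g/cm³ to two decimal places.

Porosity at depth: φ = 0.66·exp(−0.507×2.9) = 0.66×0.2299 = 0.1517
Bulk density: ρ_b = (1−φ)ρ_g + φ·ρ_f = 0.8483×2.73 + 0.1517×1.04
       = 2.316 + 0.158 = 2.474 g/cm³

2.47 g/cm³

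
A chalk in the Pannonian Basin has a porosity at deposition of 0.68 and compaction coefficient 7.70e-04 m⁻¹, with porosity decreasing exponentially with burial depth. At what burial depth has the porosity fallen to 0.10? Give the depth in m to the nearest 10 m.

2490 m

Working in km (1 km = 1000 m; c in km⁻¹ = c in m⁻¹ × 1000):
Invert Athy's law: d = ln(φ₀/φ) / c
d = ln(0.68/0.1) / 0.77 = ln(6.8) / 0.77 = 1.9169 / 0.77 = 2.490 km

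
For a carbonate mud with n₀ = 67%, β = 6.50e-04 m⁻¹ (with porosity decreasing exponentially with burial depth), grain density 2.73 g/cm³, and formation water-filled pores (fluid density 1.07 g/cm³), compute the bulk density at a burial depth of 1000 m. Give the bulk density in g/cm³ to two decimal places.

Working in km (1 km = 1000 m; β in km⁻¹ = β in m⁻¹ × 1000):
Porosity at depth: n = 0.67·exp(−0.65×1) = 0.67×0.5220 = 0.3498
Bulk density: ρ_b = (1−n)ρ_g + n·ρ_f = 0.6502×2.73 + 0.3498×1.07
       = 1.775 + 0.374 = 2.149 g/cm³

2.15 g/cm³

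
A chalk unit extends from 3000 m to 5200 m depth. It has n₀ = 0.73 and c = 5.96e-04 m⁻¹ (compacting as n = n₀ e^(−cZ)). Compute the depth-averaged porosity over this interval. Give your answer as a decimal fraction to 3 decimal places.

0.068

Working in km (1 km = 1000 m; c in km⁻¹ = c in m⁻¹ × 1000):
⟨n⟩ = (1/(Z₂−Z₁)) ∫ n₀ e^(−cZ) dZ = n₀·(e^(−c·Z₁) − e^(−c·Z₂)) / (c·(Z₂−Z₁))
e^(−0.596×3) = 0.1673; e^(−0.596×5.2) = 0.0451
⟨n⟩ = 0.73 × (0.1673 − 0.0451) / (0.596 × 2.2) = 0.73 × 0.0932 = 0.0680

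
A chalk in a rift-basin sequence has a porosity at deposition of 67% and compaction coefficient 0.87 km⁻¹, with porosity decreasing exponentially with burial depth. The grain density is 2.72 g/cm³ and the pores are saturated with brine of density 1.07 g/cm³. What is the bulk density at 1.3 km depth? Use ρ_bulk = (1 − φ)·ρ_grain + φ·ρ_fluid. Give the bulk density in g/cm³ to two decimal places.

Porosity at depth: n = 0.67·exp(−0.87×1.3) = 0.67×0.3227 = 0.2162
Bulk density: ρ_b = (1−n)ρ_g + n·ρ_f = 0.7838×2.72 + 0.2162×1.07
       = 2.132 + 0.231 = 2.363 g/cm³

2.36 g/cm³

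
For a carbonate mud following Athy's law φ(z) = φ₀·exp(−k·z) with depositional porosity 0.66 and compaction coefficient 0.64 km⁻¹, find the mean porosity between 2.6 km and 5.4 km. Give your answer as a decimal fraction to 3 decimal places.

0.058

⟨φ⟩ = (1/(z₂−z₁)) ∫ φ₀ e^(−kz) dz = φ₀·(e^(−k·z₁) − e^(−k·z₂)) / (k·(z₂−z₁))
e^(−0.64×2.6) = 0.1894; e^(−0.64×5.4) = 0.0316
⟨φ⟩ = 0.66 × (0.1894 − 0.0316) / (0.64 × 2.8) = 0.66 × 0.0881 = 0.0581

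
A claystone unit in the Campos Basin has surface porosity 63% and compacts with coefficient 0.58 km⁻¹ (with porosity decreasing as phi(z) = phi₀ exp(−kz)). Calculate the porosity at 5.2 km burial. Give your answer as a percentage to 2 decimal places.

3.09%

phi = phi₀·exp(−k·z) = 0.63 × exp(−0.58 × 5.2) = 0.63 × exp(−3.016)
  = 0.63 × 0.0490 = 0.0309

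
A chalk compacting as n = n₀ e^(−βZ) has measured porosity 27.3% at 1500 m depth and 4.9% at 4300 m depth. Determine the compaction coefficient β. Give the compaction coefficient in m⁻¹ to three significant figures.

Working in km (1 km = 1000 m; β in km⁻¹ = β in m⁻¹ × 1000):
Athy: n(Z) = n₀ e^(−βZ) ⇒ n₁/n₂ = e^{β(Z₂−Z₁)} ⇒ β = ln(n₁/n₂)/(Z₂−Z₁)
β = ln(0.273/0.049) / (4.3 − 1.5) = ln(5.571) / 2.8 = 1.7177 / 2.8 = 0.6134 km⁻¹

0.000613 m⁻¹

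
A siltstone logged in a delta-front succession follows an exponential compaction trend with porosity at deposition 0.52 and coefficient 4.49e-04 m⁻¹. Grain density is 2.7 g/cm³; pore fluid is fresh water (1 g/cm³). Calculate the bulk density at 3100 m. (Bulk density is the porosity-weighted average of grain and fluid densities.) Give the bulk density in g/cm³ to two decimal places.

Working in km (1 km = 1000 m; k in km⁻¹ = k in m⁻¹ × 1000):
Porosity at depth: n = 0.52·exp(−0.449×3.1) = 0.52×0.2486 = 0.1293
Bulk density: ρ_b = (1−n)ρ_g + n·ρ_f = 0.8707×2.7 + 0.1293×1
       = 2.351 + 0.129 = 2.480 g/cm³

2.48 g/cm³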